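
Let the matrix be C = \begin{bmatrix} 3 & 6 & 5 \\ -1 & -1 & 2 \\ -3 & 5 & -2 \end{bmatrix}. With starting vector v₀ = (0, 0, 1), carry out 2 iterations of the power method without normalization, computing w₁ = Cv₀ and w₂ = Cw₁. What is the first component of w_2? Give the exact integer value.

17

w1 = Cv₀ = (3·0 + 6·0 + 5·1; (-1)·0 + (-1)·0 + 2·1; (-3)·0 + 5·0 + (-2)·1) = (5, 2, -2)
w2 = Cw1 = (3·5 + 6·2 + 5·(-2); (-1)·5 + (-1)·2 + 2·(-2); (-3)·5 + 5·2 + (-2)·(-2)) = (17, -11, -1)
The requested component of w2 is 17.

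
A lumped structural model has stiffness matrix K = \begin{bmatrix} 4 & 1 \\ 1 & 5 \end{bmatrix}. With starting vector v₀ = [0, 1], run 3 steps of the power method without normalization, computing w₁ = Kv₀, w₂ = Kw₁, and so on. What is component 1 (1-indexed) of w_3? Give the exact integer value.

w1 = Kv₀ = (4·0 + 1·1; 1·0 + 5·1) = (1, 5)
w2 = Kw1 = (4·1 + 1·5; 1·1 + 5·5) = (9, 26)
w3 = Kw2 = (62, 139)
The requested component of w3 is 62.

62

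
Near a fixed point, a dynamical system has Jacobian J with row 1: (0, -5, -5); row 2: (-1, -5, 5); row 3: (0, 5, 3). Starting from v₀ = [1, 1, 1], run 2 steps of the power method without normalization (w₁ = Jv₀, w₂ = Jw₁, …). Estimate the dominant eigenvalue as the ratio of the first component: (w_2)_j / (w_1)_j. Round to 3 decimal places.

λ ≈ 3.500

w1 = Jv₀ = (0·1 + (-5)·1 + (-5)·1; (-1)·1 + (-5)·1 + 5·1; 0·1 + 5·1 + 3·1) = (-10, -1, 8)
w2 = Jw1 = (0·(-10) + (-5)·(-1) + (-5)·8; (-1)·(-10) + (-5)·(-1) + 5·8; 0·(-10) + 5·(-1) + 3·8) = (-35, 55, 19)
Ratio at component: -35 / -10 = 3.500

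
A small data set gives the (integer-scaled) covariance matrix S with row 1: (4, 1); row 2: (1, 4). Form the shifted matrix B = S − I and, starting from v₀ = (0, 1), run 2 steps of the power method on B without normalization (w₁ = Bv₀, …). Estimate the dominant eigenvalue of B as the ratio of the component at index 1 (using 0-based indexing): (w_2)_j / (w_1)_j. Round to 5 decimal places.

3.33333

B = S − I has rows (3, 1); (1, 3)
w1 = Bv₀ = (3·0 + 1·1; 1·0 + 3·1) = (1, 3)
w2 = Bw1 = (3·1 + 1·3; 1·1 + 3·3) = (6, 10)
Ratio: 10/3 = 3.33333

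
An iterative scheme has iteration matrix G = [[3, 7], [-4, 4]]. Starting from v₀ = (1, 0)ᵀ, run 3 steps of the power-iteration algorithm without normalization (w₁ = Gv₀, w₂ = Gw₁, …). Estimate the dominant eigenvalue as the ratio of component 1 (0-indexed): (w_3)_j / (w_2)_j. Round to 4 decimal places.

w1 = Gv₀ = (3·1 + 7·0; (-4)·1 + 4·0) = (3, -4)
w2 = Gw1 = (3·3 + 7·(-4); (-4)·3 + 4·(-4)) = (-19, -28)
w3 = Gw2 = (-253, -36)
Ratio at component: -36 / -28 = 1.2857

1.2857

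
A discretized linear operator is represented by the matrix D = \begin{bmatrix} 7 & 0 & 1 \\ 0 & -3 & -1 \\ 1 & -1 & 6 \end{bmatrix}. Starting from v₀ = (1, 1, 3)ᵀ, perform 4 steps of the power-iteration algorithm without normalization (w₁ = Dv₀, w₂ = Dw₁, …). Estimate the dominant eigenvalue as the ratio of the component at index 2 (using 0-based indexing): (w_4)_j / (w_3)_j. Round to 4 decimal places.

λ ≈ 7.0385

w1 = Dv₀ = (10, -6, 18)
w2 = Dw1 = (88, 0, 124)
w3 = Dw2 = (740, -124, 832)
w4 = Dw3 = (6012, -460, 5856)
Ratio at component: 5856 / 832 = 7.0385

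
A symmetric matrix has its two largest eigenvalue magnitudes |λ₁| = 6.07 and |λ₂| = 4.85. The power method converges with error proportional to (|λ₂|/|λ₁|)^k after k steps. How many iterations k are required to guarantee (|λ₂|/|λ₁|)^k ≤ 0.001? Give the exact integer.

|λ₂/λ₁| = 4.85/6.07 = 0.79901
Need k ≥ ln(0.001) / ln(0.79901) = -6.9078 / -0.2244 ≈ 30.786
Smallest integer k satisfying the bound: 31

31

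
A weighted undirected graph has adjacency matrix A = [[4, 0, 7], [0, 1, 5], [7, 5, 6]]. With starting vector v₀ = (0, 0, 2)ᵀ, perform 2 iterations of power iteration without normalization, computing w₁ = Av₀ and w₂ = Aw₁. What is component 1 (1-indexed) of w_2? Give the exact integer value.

140

w1 = Av₀ = (14, 10, 12)
w2 = Aw1 = (140, 70, 220)
The requested component of w2 is 140.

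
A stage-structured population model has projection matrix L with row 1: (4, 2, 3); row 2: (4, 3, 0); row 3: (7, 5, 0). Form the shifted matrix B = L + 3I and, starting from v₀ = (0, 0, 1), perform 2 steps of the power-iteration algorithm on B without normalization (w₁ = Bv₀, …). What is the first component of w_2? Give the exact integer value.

B = L + 3I has rows (7, 2, 3); (4, 6, 0); (7, 5, 3)
w1 = Bv₀ = (7·0 + 2·0 + 3·1; 4·0 + 6·0 + 0·1; 7·0 + 5·0 + 3·1) = (3, 0, 3)
w2 = Bw1 = (7·3 + 2·0 + 3·3; 4·3 + 6·0 + 0·3; 7·3 + 5·0 + 3·3) = (30, 12, 30)
Requested component of w2: 30

30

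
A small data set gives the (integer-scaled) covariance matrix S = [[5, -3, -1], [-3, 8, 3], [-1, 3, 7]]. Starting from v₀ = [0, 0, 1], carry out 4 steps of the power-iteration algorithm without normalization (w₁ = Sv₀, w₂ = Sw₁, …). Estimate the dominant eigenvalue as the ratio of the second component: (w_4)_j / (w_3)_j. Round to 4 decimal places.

λ ≈ 12.2596

w1 = Sv₀ = (-1, 3, 7)
w2 = Sw1 = (-21, 48, 59)
w3 = Sw2 = (-308, 624, 578)
w4 = Sw3 = (-3990, 7650, 6226)
Ratio at component: 7650 / 624 = 12.2596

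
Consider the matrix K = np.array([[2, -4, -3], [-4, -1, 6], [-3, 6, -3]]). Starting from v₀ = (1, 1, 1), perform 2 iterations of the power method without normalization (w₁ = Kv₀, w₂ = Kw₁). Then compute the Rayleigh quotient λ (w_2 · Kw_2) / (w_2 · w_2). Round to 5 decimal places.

7.40281

w1 = Kv₀ = (2·1 + (-4)·1 + (-3)·1; (-4)·1 + (-1)·1 + 6·1; (-3)·1 + 6·1 + (-3)·1) = (-5, 1, 0)
w2 = Kw1 = (2·(-5) + (-4)·1 + (-3)·0; (-4)·(-5) + (-1)·1 + 6·0; (-3)·(-5) + 6·1 + (-3)·0) = (-14, 19, 21)
Kw2 = (-167, 163, 93)
w2·Kw2 = (-14)·(-167) + 19·163 + 21·93 = 7388; w2·w2 = (-14)·(-14) + 19·19 + 21·21 = 998
λ ≈ 7388/998 = 7.40281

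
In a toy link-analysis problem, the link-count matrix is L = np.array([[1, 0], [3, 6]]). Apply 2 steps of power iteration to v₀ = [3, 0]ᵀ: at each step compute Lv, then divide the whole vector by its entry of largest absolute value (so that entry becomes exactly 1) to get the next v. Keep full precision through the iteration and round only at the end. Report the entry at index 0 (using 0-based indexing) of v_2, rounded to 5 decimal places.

Lv0 = (3.000000, 9.000000); divide by 9.000000 → v1 = (0.333333, 1.000000)
Lv1 = (0.333333, 7.000000); divide by 7.000000 → v2 = (0.047619, 1.000000)
Requested entry of v2: 3/63 = 0.04762

0.04762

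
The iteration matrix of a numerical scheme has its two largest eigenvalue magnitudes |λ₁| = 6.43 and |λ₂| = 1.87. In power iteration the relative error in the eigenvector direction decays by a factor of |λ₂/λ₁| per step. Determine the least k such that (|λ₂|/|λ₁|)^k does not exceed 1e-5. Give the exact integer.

|λ₂/λ₁| = 1.87/6.43 = 0.29082
Need k ≥ ln(1e-5) / ln(0.29082) = -11.5129 / -1.2350 ≈ 9.322
Smallest integer k satisfying the bound: 10

10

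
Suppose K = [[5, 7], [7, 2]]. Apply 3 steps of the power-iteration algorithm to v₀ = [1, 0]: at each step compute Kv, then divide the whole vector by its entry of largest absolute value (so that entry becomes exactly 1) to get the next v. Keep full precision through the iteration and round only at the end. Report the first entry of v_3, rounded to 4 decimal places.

Kv0 = (5.00000, 7.00000); divide by 7.00000 → v1 = (0.71429, 1.00000)
Kv1 = (10.57143, 7.00000); divide by 10.57143 → v2 = (1.00000, 0.66216)
Kv2 = (9.63514, 8.32432); divide by 9.63514 → v3 = (1.00000, 0.86396)
Requested entry of v3: 713/713 = 1.0000

1.0000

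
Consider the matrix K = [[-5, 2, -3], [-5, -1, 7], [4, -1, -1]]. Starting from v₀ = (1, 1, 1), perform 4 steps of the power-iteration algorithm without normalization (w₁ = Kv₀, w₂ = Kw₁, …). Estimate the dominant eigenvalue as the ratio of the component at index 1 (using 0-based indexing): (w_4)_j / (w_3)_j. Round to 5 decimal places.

w1 = Kv₀ = ((-5)·1 + 2·1 + (-3)·1; (-5)·1 + (-1)·1 + 7·1; 4·1 + (-1)·1 + (-1)·1) = (-6, 1, 2)
w2 = Kw1 = ((-5)·(-6) + 2·1 + (-3)·2; (-5)·(-6) + (-1)·1 + 7·2; 4·(-6) + (-1)·1 + (-1)·2) = (26, 43, -27)
w3 = Kw2 = (37, -362, 88)
w4 = Kw3 = (-1173, 793, 422)
Ratio at component: 793 / -362 = -2.19061

λ ≈ -2.19061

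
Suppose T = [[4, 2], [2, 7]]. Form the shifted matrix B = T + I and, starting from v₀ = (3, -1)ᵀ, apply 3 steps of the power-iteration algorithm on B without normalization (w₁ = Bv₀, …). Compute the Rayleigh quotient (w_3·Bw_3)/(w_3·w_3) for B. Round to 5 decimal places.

7.62934

B = T + I has rows (5, 2); (2, 8)
w1 = Bv₀ = (13, -2)
w2 = Bw1 = (61, 10)
w3 = Bw2 = (325, 202)
Bw3 = (2029, 2266)
w3·Bw3 = 1117157; w3·w3 = 146429; μ ≈ 1117157/146429 = 7.62934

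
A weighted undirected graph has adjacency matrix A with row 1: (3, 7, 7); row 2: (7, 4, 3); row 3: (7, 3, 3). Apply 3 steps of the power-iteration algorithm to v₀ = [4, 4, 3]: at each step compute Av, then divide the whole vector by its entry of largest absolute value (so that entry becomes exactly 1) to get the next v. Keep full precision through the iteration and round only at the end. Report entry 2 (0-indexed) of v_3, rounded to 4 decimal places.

Av0 = (61.00000, 53.00000, 49.00000); divide by 61.00000 → v1 = (1.00000, 0.86885, 0.80328)
Av1 = (14.70492, 12.88525, 12.01639); divide by 14.70492 → v2 = (1.00000, 0.87625, 0.81717)
Av2 = (14.85396, 12.95652, 12.08027); divide by 14.85396 → v3 = (1.00000, 0.87226, 0.81327)
Requested entry of v3: 10836/13324 = 0.8133

0.8133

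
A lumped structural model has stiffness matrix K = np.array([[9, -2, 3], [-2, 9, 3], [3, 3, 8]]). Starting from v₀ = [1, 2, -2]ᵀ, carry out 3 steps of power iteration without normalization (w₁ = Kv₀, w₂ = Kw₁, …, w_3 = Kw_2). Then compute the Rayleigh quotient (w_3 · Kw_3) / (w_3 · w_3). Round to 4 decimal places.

w1 = Kv₀ = (-1, 10, -7)
w2 = Kw1 = (-50, 71, -29)
w3 = Kw2 = (-679, 652, -169)
Kw3 = (-7922, 6719, -1433)
w3·Kw3 = (-679)·(-7922) + 652·6719 + (-169)·(-1433) = 10002003; w3·w3 = (-679)·(-679) + 652·652 + (-169)·(-169) = 914706
λ ≈ 10002003/914706 = 10.9347

λ ≈ 10.9347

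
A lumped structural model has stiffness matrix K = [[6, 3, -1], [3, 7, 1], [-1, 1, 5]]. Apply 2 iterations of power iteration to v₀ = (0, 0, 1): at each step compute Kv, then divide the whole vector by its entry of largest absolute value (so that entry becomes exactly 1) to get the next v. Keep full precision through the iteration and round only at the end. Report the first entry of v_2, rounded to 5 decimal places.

-0.29630

Kv0 = (-1.000000, 1.000000, 5.000000); divide by 5.000000 → v1 = (-0.200000, 0.200000, 1.000000)
Kv1 = (-1.600000, 1.800000, 5.400000); divide by 5.400000 → v2 = (-0.296296, 0.333333, 1.000000)
Requested entry of v2: -8/27 = -0.29630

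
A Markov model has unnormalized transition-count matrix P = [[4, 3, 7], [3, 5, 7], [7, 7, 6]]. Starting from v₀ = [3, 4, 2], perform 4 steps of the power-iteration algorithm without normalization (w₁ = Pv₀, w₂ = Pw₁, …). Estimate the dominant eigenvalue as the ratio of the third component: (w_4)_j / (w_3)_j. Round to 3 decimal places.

16.631

w1 = Pv₀ = (4·3 + 3·4 + 7·2; 3·3 + 5·4 + 7·2; 7·3 + 7·4 + 6·2) = (38, 43, 61)
w2 = Pw1 = (4·38 + 3·43 + 7·61; 3·38 + 5·43 + 7·61; 7·38 + 7·43 + 6·61) = (708, 756, 933)
w3 = Pw2 = (11631, 12435, 15846)
w4 = Pw3 = (194751, 207990, 263538)
Ratio at component: 263538 / 15846 = 16.631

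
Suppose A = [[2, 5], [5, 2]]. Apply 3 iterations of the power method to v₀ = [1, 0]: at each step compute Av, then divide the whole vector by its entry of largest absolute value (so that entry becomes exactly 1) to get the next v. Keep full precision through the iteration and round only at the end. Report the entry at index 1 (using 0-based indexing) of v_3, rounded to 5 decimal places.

1.00000

Av0 = (2.000000, 5.000000); divide by 5.000000 → v1 = (0.400000, 1.000000)
Av1 = (5.800000, 4.000000); divide by 5.800000 → v2 = (1.000000, 0.689655)
Av2 = (5.448276, 6.379310); divide by 6.379310 → v3 = (0.854054, 1.000000)
Requested entry of v3: 185/185 = 1.00000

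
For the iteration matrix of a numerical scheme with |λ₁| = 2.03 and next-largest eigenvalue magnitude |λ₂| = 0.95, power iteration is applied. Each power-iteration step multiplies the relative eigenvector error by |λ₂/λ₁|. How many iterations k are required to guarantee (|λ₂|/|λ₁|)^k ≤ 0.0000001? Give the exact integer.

22

|λ₂/λ₁| = 0.95/2.03 = 0.46798
Need k ≥ ln(0.0000001) / ln(0.46798) = -16.1181 / -0.7593 ≈ 21.227
Smallest integer k satisfying the bound: 22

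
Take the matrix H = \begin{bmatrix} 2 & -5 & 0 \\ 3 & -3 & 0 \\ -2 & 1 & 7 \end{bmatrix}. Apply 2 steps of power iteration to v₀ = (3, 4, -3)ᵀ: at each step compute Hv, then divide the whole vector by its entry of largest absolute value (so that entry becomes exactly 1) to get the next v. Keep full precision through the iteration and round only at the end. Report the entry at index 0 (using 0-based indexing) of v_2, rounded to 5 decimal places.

0.09559

Hv0 = (-14.000000, -3.000000, -23.000000); divide by -23.000000 → v1 = (0.608696, 0.130435, 1.000000)
Hv1 = (0.565217, 1.434783, 5.913043); divide by 5.913043 → v2 = (0.095588, 0.242647, 1.000000)
Requested entry of v2: -13/-136 = 0.09559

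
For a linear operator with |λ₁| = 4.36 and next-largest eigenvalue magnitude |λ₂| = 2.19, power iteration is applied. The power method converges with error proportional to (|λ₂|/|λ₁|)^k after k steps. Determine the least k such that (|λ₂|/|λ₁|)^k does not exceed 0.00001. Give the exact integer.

17

|λ₂/λ₁| = 2.19/4.36 = 0.50229
Need k ≥ ln(0.00001) / ln(0.50229) = -11.5129 / -0.6886 ≈ 16.720
Smallest integer k satisfying the bound: 17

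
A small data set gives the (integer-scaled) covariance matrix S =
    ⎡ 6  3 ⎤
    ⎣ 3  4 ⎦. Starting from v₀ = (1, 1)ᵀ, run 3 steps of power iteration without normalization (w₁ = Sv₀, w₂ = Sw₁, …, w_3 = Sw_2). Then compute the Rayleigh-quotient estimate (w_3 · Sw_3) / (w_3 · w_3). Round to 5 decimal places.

w1 = Sv₀ = (9, 7)
w2 = Sw1 = (75, 55)
w3 = Sw2 = (615, 445)
Sw3 = (5025, 3625)
w3·Sw3 = 615·5025 + 445·3625 = 4703500; w3·w3 = 615·615 + 445·445 = 576250
λ ≈ 4703500/576250 = 8.16226

8.16226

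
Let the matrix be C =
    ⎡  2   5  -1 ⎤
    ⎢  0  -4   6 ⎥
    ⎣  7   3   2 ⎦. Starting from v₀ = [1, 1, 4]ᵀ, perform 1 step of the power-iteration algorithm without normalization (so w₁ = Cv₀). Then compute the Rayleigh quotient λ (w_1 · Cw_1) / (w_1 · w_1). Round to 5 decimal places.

3.99727

w1 = Cv₀ = (2·1 + 5·1 + (-1)·4; 0·1 + (-4)·1 + 6·4; 7·1 + 3·1 + 2·4) = (3, 20, 18)
Cw1 = (88, 28, 117)
w1·Cw1 = 3·88 + 20·28 + 18·117 = 2930; w1·w1 = 3·3 + 20·20 + 18·18 = 733
λ ≈ 2930/733 = 3.99727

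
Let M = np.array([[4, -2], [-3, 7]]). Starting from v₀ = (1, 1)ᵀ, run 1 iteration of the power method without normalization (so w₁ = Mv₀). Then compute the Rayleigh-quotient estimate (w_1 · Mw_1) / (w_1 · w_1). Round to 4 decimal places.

4.4000

w1 = Mv₀ = (4·1 + (-2)·1; (-3)·1 + 7·1) = (2, 4)
Mw1 = (0, 22)
w1·Mw1 = 2·0 + 4·22 = 88; w1·w1 = 2·2 + 4·4 = 20
λ ≈ 88/20 = 4.4000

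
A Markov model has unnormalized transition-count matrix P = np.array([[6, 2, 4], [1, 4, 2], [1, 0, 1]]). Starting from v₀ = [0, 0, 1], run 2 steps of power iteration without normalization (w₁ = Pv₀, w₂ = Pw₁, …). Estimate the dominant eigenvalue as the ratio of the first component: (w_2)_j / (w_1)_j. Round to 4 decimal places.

w1 = Pv₀ = (6·0 + 2·0 + 4·1; 1·0 + 4·0 + 2·1; 1·0 + 0·0 + 1·1) = (4, 2, 1)
w2 = Pw1 = (6·4 + 2·2 + 4·1; 1·4 + 4·2 + 2·1; 1·4 + 0·2 + 1·1) = (32, 14, 5)
Ratio at component: 32 / 4 = 8.0000

8.0000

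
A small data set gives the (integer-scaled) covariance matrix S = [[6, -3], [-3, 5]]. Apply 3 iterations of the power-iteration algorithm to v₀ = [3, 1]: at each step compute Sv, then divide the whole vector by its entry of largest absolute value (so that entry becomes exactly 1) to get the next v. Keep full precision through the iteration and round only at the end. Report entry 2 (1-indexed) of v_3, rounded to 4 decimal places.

Sv0 = (15.00000, -4.00000); divide by 15.00000 → v1 = (1.00000, -0.26667)
Sv1 = (6.80000, -4.33333); divide by 6.80000 → v2 = (1.00000, -0.63725)
Sv2 = (7.91176, -6.18627); divide by 7.91176 → v3 = (1.00000, -0.78191)
Requested entry of v3: -631/807 = -0.7819

-0.7819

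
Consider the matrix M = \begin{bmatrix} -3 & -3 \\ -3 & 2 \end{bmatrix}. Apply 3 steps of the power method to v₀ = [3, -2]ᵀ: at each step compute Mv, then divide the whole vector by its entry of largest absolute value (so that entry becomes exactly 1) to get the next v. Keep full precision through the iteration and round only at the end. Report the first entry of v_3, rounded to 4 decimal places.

Mv0 = (-3.00000, -13.00000); divide by -13.00000 → v1 = (0.23077, 1.00000)
Mv1 = (-3.69231, 1.30769); divide by -3.69231 → v2 = (1.00000, -0.35417)
Mv2 = (-1.93750, -3.70833); divide by -3.70833 → v3 = (0.52247, 1.00000)
Requested entry of v3: -93/-178 = 0.5225

0.5225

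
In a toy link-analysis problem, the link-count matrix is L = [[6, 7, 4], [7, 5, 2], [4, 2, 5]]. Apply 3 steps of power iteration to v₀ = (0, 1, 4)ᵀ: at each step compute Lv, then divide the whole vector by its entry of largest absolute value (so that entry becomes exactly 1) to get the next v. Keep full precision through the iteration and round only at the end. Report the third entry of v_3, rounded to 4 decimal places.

0.6267

Lv0 = (23.00000, 13.00000, 22.00000); divide by 23.00000 → v1 = (1.00000, 0.56522, 0.95652)
Lv1 = (13.78261, 11.73913, 9.91304); divide by 13.78261 → v2 = (1.00000, 0.85174, 0.71924)
Lv2 = (14.83912, 12.69716, 9.29968); divide by 14.83912 → v3 = (1.00000, 0.85565, 0.62670)
Requested entry of v3: 2948/4704 = 0.6267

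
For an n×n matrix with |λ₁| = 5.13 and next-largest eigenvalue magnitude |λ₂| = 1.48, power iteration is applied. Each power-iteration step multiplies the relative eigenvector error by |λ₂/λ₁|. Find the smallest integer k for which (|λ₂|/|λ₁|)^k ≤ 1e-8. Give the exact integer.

15

|λ₂/λ₁| = 1.48/5.13 = 0.28850
Need k ≥ ln(1e-8) / ln(0.28850) = -18.4207 / -1.2431 ≈ 14.819
Smallest integer k satisfying the bound: 15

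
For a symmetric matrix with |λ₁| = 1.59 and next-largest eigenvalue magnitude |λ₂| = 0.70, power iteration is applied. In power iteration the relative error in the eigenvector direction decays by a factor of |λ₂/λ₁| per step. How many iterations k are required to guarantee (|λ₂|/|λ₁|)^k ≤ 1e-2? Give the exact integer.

|λ₂/λ₁| = 0.70/1.59 = 0.44025
Need k ≥ ln(1e-2) / ln(0.44025) = -4.6052 / -0.8204 ≈ 5.613
Smallest integer k satisfying the bound: 6

6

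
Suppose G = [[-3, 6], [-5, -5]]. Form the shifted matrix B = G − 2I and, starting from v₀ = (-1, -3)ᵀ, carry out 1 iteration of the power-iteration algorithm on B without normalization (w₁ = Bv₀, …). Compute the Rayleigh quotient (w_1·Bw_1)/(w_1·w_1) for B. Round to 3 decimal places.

μ ≈ -7.000

B = G − 2I has rows (-5, 6); (-5, -7)
w1 = Bv₀ = ((-5)·(-1) + 6·(-3); (-5)·(-1) + (-7)·(-3)) = (-13, 26)
Bw1 = (221, -117)
w1·Bw1 = -5915; w1·w1 = 845; μ ≈ -5915/845 = -7.000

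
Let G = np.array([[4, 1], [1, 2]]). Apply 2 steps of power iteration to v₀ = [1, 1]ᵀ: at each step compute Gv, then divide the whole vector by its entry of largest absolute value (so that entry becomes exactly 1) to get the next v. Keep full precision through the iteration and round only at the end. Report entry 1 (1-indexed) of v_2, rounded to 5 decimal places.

1.00000

Gv0 = (5.000000, 3.000000); divide by 5.000000 → v1 = (1.000000, 0.600000)
Gv1 = (4.600000, 2.200000); divide by 4.600000 → v2 = (1.000000, 0.478261)
Requested entry of v2: 23/23 = 1.00000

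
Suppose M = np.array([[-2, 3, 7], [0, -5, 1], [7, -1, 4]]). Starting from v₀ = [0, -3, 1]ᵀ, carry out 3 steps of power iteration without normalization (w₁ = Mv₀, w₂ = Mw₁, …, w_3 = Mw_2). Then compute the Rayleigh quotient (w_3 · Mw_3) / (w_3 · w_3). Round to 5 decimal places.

-4.17519

w1 = Mv₀ = ((-2)·0 + 3·(-3) + 7·1; 0·0 + (-5)·(-3) + 1·1; 7·0 + (-1)·(-3) + 4·1) = (-2, 16, 7)
w2 = Mw1 = ((-2)·(-2) + 3·16 + 7·7; 0·(-2) + (-5)·16 + 1·7; 7·(-2) + (-1)·16 + 4·7) = (101, -73, -2)
w3 = Mw2 = (-435, 363, 772)
Mw3 = (7363, -1043, -320)
w3·Mw3 = (-435)·7363 + 363·(-1043) + 772·(-320) = -3828554; w3·w3 = (-435)·(-435) + 363·363 + 772·772 = 916978
λ ≈ -3828554/916978 = -4.17519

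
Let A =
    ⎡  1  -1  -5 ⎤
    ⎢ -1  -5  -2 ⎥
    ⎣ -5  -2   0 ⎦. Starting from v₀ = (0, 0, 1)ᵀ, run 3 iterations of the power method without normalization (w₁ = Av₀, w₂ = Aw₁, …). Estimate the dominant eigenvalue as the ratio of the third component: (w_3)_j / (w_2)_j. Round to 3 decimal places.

-0.517

w1 = Av₀ = (1·0 + (-1)·0 + (-5)·1; (-1)·0 + (-5)·0 + (-2)·1; (-5)·0 + (-2)·0 + 0·1) = (-5, -2, 0)
w2 = Aw1 = (1·(-5) + (-1)·(-2) + (-5)·0; (-1)·(-5) + (-5)·(-2) + (-2)·0; (-5)·(-5) + (-2)·(-2) + 0·0) = (-3, 15, 29)
w3 = Aw2 = (-163, -130, -15)
Ratio at component: -15 / 29 = -0.517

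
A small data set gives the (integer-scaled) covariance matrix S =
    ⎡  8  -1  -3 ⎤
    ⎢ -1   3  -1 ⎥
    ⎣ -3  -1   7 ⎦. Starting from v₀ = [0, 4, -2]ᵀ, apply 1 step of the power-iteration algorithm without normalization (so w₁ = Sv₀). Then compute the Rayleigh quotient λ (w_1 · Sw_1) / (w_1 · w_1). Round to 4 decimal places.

λ ≈ 6.7786

w1 = Sv₀ = (2, 14, -18)
Sw1 = (56, 58, -146)
w1·Sw1 = 2·56 + 14·58 + (-18)·(-146) = 3552; w1·w1 = 2·2 + 14·14 + (-18)·(-18) = 524
λ ≈ 3552/524 = 6.7786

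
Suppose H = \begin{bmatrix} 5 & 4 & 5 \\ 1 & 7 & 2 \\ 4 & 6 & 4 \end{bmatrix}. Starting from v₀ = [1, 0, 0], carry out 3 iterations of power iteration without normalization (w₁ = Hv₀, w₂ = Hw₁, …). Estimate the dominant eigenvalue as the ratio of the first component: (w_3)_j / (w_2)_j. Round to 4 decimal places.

w1 = Hv₀ = (5·1 + 4·0 + 5·0; 1·1 + 7·0 + 2·0; 4·1 + 6·0 + 4·0) = (5, 1, 4)
w2 = Hw1 = (5·5 + 4·1 + 5·4; 1·5 + 7·1 + 2·4; 4·5 + 6·1 + 4·4) = (49, 20, 42)
w3 = Hw2 = (535, 273, 484)
Ratio at component: 535 / 49 = 10.9184

10.9184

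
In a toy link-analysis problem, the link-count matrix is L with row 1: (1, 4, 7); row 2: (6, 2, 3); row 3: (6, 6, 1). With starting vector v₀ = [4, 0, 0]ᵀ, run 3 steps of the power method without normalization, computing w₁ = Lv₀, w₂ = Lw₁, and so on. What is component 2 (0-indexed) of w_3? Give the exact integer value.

2664

w1 = Lv₀ = (1·4 + 4·0 + 7·0; 6·4 + 2·0 + 3·0; 6·4 + 6·0 + 1·0) = (4, 24, 24)
w2 = Lw1 = (1·4 + 4·24 + 7·24; 6·4 + 2·24 + 3·24; 6·4 + 6·24 + 1·24) = (268, 144, 192)
w3 = Lw2 = (2188, 2472, 2664)
The requested component of w3 is 2664.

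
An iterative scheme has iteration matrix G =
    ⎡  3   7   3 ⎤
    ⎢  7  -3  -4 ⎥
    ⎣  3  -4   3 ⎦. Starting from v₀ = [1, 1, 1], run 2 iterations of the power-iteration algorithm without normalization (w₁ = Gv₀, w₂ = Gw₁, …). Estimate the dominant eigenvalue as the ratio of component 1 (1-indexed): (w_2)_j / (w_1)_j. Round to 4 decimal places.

w1 = Gv₀ = (13, 0, 2)
w2 = Gw1 = (45, 83, 45)
Ratio at component: 45 / 13 = 3.4615

λ ≈ 3.4615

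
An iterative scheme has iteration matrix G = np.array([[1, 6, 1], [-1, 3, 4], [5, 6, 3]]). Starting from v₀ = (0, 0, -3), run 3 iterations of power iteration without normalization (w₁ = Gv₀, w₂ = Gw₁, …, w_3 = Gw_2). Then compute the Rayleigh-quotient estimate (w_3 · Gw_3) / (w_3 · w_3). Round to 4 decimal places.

λ ≈ 8.8057

w1 = Gv₀ = (1·0 + 6·0 + 1·(-3); (-1)·0 + 3·0 + 4·(-3); 5·0 + 6·0 + 3·(-3)) = (-3, -12, -9)
w2 = Gw1 = (1·(-3) + 6·(-12) + 1·(-9); (-1)·(-3) + 3·(-12) + 4·(-9); 5·(-3) + 6·(-12) + 3·(-9)) = (-84, -69, -114)
w3 = Gw2 = (-612, -579, -1176)
Gw3 = (-5262, -5829, -10062)
w3·Gw3 = (-612)·(-5262) + (-579)·(-5829) + (-1176)·(-10062) = 18428247; w3·w3 = (-612)·(-612) + (-579)·(-579) + (-1176)·(-1176) = 2092761
λ ≈ 18428247/2092761 = 8.8057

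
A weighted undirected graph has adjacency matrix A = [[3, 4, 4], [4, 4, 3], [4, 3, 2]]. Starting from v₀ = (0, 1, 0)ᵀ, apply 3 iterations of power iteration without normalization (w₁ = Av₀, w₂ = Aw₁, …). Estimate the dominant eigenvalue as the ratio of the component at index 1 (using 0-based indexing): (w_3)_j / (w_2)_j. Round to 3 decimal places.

10.390

w1 = Av₀ = (3·0 + 4·1 + 4·0; 4·0 + 4·1 + 3·0; 4·0 + 3·1 + 2·0) = (4, 4, 3)
w2 = Aw1 = (3·4 + 4·4 + 4·3; 4·4 + 4·4 + 3·3; 4·4 + 3·4 + 2·3) = (40, 41, 34)
w3 = Aw2 = (420, 426, 351)
Ratio at component: 426 / 41 = 10.390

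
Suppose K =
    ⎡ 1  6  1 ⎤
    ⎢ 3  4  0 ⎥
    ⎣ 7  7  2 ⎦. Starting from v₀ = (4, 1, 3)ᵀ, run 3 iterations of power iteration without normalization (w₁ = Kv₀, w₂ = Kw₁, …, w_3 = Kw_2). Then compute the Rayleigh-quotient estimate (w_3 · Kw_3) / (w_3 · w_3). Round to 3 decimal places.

w1 = Kv₀ = (1·4 + 6·1 + 1·3; 3·4 + 4·1 + 0·3; 7·4 + 7·1 + 2·3) = (13, 16, 41)
w2 = Kw1 = (1·13 + 6·16 + 1·41; 3·13 + 4·16 + 0·41; 7·13 + 7·16 + 2·41) = (150, 103, 285)
w3 = Kw2 = (1053, 862, 2341)
Kw3 = (8566, 6607, 18087)
w3·Kw3 = 1053·8566 + 862·6607 + 2341·18087 = 57056899; w3·w3 = 1053·1053 + 862·862 + 2341·2341 = 7332134
λ ≈ 57056899/7332134 = 7.782

λ ≈ 7.782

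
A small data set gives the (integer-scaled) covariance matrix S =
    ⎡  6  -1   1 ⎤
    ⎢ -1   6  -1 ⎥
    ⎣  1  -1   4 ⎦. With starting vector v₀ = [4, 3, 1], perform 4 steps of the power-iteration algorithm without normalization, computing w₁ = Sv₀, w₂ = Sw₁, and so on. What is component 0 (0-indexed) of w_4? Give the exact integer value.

4368

w1 = Sv₀ = (6·4 + (-1)·3 + 1·1; (-1)·4 + 6·3 + (-1)·1; 1·4 + (-1)·3 + 4·1) = (22, 13, 5)
w2 = Sw1 = (6·22 + (-1)·13 + 1·5; (-1)·22 + 6·13 + (-1)·5; 1·22 + (-1)·13 + 4·5) = (124, 51, 29)
w3 = Sw2 = (722, 153, 189)
w4 = Sw3 = (4368, 7, 1325)
The requested component of w4 is 4368.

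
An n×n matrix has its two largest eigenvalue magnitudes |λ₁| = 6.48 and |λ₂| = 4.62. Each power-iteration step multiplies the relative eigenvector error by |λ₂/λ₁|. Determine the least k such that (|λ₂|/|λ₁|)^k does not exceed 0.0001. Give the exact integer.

28

|λ₂/λ₁| = 4.62/6.48 = 0.71296
Need k ≥ ln(0.0001) / ln(0.71296) = -9.2103 / -0.3383 ≈ 27.223
Smallest integer k satisfying the bound: 28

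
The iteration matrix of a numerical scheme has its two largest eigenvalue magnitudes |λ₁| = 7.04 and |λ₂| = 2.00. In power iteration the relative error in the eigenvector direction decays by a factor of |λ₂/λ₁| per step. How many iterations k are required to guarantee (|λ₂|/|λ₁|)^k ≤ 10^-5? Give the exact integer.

|λ₂/λ₁| = 2.00/7.04 = 0.28409
Need k ≥ ln(10^-5) / ln(0.28409) = -11.5129 / -1.2585 ≈ 9.148
Smallest integer k satisfying the bound: 10

10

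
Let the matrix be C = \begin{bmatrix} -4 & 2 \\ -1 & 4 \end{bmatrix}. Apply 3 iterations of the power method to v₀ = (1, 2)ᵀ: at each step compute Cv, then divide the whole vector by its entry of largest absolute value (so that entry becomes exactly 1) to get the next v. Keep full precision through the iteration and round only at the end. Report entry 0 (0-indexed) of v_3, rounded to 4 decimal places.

0.0000

Cv0 = (0.00000, 7.00000); divide by 7.00000 → v1 = (0.00000, 1.00000)
Cv1 = (2.00000, 4.00000); divide by 4.00000 → v2 = (0.50000, 1.00000)
Cv2 = (0.00000, 3.50000); divide by 3.50000 → v3 = (0.00000, 1.00000)
Requested entry of v3: 0/98 = 0.0000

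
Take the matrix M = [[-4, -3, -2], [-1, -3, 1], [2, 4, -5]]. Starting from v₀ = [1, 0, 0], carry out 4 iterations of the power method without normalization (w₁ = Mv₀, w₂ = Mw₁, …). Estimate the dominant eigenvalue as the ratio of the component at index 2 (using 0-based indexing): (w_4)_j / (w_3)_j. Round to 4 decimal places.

w1 = Mv₀ = ((-4)·1 + (-3)·0 + (-2)·0; (-1)·1 + (-3)·0 + 1·0; 2·1 + 4·0 + (-5)·0) = (-4, -1, 2)
w2 = Mw1 = ((-4)·(-4) + (-3)·(-1) + (-2)·2; (-1)·(-4) + (-3)·(-1) + 1·2; 2·(-4) + 4·(-1) + (-5)·2) = (15, 9, -22)
w3 = Mw2 = (-43, -64, 176)
w4 = Mw3 = (12, 411, -1222)
Ratio at component: -1222 / 176 = -6.9432

λ ≈ -6.9432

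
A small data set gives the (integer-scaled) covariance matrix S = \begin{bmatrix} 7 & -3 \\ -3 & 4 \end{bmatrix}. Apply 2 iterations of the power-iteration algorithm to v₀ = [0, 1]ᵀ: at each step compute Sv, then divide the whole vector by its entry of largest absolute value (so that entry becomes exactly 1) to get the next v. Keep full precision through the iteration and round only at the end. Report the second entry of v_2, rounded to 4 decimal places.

Sv0 = (-3.00000, 4.00000); divide by 4.00000 → v1 = (-0.75000, 1.00000)
Sv1 = (-8.25000, 6.25000); divide by -8.25000 → v2 = (1.00000, -0.75758)
Requested entry of v2: 25/-33 = -0.7576

-0.7576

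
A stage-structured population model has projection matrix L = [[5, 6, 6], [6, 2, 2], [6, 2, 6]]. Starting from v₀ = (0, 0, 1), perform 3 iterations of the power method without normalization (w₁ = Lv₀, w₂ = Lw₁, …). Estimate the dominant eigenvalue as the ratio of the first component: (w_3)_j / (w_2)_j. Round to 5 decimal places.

w1 = Lv₀ = (5·0 + 6·0 + 6·1; 6·0 + 2·0 + 2·1; 6·0 + 2·0 + 6·1) = (6, 2, 6)
w2 = Lw1 = (5·6 + 6·2 + 6·6; 6·6 + 2·2 + 2·6; 6·6 + 2·2 + 6·6) = (78, 52, 76)
w3 = Lw2 = (1158, 724, 1028)
Ratio at component: 1158 / 78 = 14.84615

λ ≈ 14.84615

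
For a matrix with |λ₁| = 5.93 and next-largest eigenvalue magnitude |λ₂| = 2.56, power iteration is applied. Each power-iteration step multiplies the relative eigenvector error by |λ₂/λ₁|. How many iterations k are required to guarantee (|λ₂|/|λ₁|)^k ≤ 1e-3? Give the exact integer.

|λ₂/λ₁| = 2.56/5.93 = 0.43170
Need k ≥ ln(1e-3) / ln(0.43170) = -6.9078 / -0.8400 ≈ 8.223
Smallest integer k satisfying the bound: 9

9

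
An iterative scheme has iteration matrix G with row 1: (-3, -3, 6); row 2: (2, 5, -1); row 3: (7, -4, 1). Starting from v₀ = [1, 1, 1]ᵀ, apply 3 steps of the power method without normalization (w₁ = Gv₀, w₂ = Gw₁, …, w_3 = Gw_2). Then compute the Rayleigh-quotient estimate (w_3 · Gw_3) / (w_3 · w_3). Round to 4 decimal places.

w1 = Gv₀ = (0, 6, 4)
w2 = Gw1 = (6, 26, -20)
w3 = Gw2 = (-216, 162, -82)
Gw3 = (-330, 460, -2242)
w3·Gw3 = (-216)·(-330) + 162·460 + (-82)·(-2242) = 329644; w3·w3 = (-216)·(-216) + 162·162 + (-82)·(-82) = 79624
λ ≈ 329644/79624 = 4.1400

4.1400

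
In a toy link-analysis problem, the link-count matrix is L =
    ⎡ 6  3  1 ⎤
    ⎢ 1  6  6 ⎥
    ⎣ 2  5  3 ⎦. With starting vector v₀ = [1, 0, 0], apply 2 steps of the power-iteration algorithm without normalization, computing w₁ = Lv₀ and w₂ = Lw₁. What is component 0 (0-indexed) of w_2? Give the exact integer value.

w1 = Lv₀ = (6·1 + 3·0 + 1·0; 1·1 + 6·0 + 6·0; 2·1 + 5·0 + 3·0) = (6, 1, 2)
w2 = Lw1 = (6·6 + 3·1 + 1·2; 1·6 + 6·1 + 6·2; 2·6 + 5·1 + 3·2) = (41, 24, 23)
The requested component of w2 is 41.

41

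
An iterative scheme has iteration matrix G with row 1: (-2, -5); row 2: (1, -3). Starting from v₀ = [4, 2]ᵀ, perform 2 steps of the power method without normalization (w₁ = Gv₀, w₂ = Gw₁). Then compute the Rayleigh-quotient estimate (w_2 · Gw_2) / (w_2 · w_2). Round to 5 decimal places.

w1 = Gv₀ = (-18, -2)
w2 = Gw1 = (46, -12)
Gw2 = (-32, 82)
w2·Gw2 = 46·(-32) + (-12)·82 = -2456; w2·w2 = 46·46 + (-12)·(-12) = 2260
λ ≈ -2456/2260 = -1.08673

λ ≈ -1.08673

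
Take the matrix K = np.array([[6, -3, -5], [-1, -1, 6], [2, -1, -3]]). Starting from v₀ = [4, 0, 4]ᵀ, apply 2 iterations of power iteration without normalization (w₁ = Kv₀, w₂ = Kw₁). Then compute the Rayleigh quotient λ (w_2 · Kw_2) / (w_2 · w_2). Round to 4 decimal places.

w1 = Kv₀ = (4, 20, -4)
w2 = Kw1 = (-16, -48, 0)
Kw2 = (48, 64, 16)
w2·Kw2 = (-16)·48 + (-48)·64 + 0·16 = -3840; w2·w2 = (-16)·(-16) + (-48)·(-48) + 0·0 = 2560
λ ≈ -3840/2560 = -1.5000

-1.5000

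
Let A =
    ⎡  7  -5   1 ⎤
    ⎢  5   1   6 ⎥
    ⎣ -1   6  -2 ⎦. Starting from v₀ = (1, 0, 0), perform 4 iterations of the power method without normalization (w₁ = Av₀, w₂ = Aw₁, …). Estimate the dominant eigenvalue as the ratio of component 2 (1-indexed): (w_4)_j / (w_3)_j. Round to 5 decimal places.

3.89632

w1 = Av₀ = (7, 5, -1)
w2 = Aw1 = (23, 34, 25)
w3 = Aw2 = (16, 299, 131)
w4 = Aw3 = (-1252, 1165, 1516)
Ratio at component: 1165 / 299 = 3.89632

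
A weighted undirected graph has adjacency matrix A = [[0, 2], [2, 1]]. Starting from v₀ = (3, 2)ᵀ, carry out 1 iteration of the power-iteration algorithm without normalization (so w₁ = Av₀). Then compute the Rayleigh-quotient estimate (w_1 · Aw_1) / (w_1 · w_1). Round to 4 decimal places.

2.4000

w1 = Av₀ = (0·3 + 2·2; 2·3 + 1·2) = (4, 8)
Aw1 = (16, 16)
w1·Aw1 = 4·16 + 8·16 = 192; w1·w1 = 4·4 + 8·8 = 80
λ ≈ 192/80 = 2.4000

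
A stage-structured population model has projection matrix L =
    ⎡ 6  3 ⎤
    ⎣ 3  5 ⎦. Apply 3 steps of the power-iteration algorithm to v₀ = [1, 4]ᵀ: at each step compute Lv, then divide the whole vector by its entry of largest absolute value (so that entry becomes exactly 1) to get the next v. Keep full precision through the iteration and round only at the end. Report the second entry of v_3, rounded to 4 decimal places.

0.8770

Lv0 = (18.00000, 23.00000); divide by 23.00000 → v1 = (0.78261, 1.00000)
Lv1 = (7.69565, 7.34783); divide by 7.69565 → v2 = (1.00000, 0.95480)
Lv2 = (8.86441, 7.77401); divide by 8.86441 → v3 = (1.00000, 0.87699)
Requested entry of v3: 1376/1569 = 0.8770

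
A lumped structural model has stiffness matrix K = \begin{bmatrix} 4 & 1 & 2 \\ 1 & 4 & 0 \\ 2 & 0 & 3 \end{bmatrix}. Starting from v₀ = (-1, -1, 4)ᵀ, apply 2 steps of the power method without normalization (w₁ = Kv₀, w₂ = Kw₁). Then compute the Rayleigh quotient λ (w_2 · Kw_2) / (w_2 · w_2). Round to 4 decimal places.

w1 = Kv₀ = (3, -5, 10)
w2 = Kw1 = (27, -17, 36)
Kw2 = (163, -41, 162)
w2·Kw2 = 27·163 + (-17)·(-41) + 36·162 = 10930; w2·w2 = 27·27 + (-17)·(-17) + 36·36 = 2314
λ ≈ 10930/2314 = 4.7234

λ ≈ 4.7234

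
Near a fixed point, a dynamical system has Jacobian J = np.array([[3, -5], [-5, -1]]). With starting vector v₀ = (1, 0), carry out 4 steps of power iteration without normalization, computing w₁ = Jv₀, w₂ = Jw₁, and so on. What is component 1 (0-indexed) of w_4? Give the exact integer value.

w1 = Jv₀ = (3·1 + (-5)·0; (-5)·1 + (-1)·0) = (3, -5)
w2 = Jw1 = (3·3 + (-5)·(-5); (-5)·3 + (-1)·(-5)) = (34, -10)
w3 = Jw2 = (152, -160)
w4 = Jw3 = (1256, -600)
The requested component of w4 is -600.

-600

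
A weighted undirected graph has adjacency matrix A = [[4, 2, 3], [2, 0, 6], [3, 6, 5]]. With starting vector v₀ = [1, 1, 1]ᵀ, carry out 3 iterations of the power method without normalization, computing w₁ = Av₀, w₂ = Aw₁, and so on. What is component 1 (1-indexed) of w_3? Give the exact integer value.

1015

w1 = Av₀ = (4·1 + 2·1 + 3·1; 2·1 + 0·1 + 6·1; 3·1 + 6·1 + 5·1) = (9, 8, 14)
w2 = Aw1 = (4·9 + 2·8 + 3·14; 2·9 + 0·8 + 6·14; 3·9 + 6·8 + 5·14) = (94, 102, 145)
w3 = Aw2 = (1015, 1058, 1619)
The requested component of w3 is 1015.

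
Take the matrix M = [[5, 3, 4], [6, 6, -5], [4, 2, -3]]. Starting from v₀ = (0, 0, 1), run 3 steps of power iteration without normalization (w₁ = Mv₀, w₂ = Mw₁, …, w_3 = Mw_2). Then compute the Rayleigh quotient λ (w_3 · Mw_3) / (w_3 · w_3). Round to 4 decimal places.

w1 = Mv₀ = (5·0 + 3·0 + 4·1; 6·0 + 6·0 + (-5)·1; 4·0 + 2·0 + (-3)·1) = (4, -5, -3)
w2 = Mw1 = (5·4 + 3·(-5) + 4·(-3); 6·4 + 6·(-5) + (-5)·(-3); 4·4 + 2·(-5) + (-3)·(-3)) = (-7, 9, 15)
w3 = Mw2 = (52, -63, -55)
Mw3 = (-149, 209, 247)
w3·Mw3 = 52·(-149) + (-63)·209 + (-55)·247 = -34500; w3·w3 = 52·52 + (-63)·(-63) + (-55)·(-55) = 9698
λ ≈ -34500/9698 = -3.5574

-3.5574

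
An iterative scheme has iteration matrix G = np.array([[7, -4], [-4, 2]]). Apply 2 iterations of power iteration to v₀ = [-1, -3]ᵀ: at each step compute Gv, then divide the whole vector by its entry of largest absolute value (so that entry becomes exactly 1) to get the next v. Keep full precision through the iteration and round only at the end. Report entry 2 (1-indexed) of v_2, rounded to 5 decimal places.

-0.55814

Gv0 = (5.000000, -2.000000); divide by 5.000000 → v1 = (1.000000, -0.400000)
Gv1 = (8.600000, -4.800000); divide by 8.600000 → v2 = (1.000000, -0.558140)
Requested entry of v2: -24/43 = -0.55814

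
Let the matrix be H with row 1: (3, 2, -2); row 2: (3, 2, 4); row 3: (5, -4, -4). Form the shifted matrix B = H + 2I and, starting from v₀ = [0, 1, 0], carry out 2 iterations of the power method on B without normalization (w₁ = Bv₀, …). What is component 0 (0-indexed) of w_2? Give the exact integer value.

26

B = H + 2I has rows (5, 2, -2); (3, 4, 4); (5, -4, -2)
w1 = Bv₀ = (2, 4, -4)
w2 = Bw1 = (26, 6, 2)
Requested component of w2: 26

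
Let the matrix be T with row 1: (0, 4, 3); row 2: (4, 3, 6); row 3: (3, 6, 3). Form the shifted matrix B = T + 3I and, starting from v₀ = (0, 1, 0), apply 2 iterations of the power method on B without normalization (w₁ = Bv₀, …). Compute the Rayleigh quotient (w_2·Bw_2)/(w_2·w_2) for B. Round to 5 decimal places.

B = T + 3I has rows (3, 4, 3); (4, 6, 6); (3, 6, 6)
w1 = Bv₀ = (4, 6, 6)
w2 = Bw1 = (54, 88, 84)
Bw2 = (766, 1248, 1194)
w2·Bw2 = 251484; w2·w2 = 17716; μ ≈ 251484/17716 = 14.19530

μ ≈ 14.19530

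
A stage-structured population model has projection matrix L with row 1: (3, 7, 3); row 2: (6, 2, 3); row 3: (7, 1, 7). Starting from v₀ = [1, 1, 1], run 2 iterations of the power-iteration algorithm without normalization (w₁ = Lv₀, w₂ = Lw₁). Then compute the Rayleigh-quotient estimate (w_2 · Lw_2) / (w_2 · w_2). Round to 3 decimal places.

w1 = Lv₀ = (3·1 + 7·1 + 3·1; 6·1 + 2·1 + 3·1; 7·1 + 1·1 + 7·1) = (13, 11, 15)
w2 = Lw1 = (3·13 + 7·11 + 3·15; 6·13 + 2·11 + 3·15; 7·13 + 1·11 + 7·15) = (161, 145, 207)
Lw2 = (2119, 1877, 2721)
w2·Lw2 = 161·2119 + 145·1877 + 207·2721 = 1176571; w2·w2 = 161·161 + 145·145 + 207·207 = 89795
λ ≈ 1176571/89795 = 13.103

13.103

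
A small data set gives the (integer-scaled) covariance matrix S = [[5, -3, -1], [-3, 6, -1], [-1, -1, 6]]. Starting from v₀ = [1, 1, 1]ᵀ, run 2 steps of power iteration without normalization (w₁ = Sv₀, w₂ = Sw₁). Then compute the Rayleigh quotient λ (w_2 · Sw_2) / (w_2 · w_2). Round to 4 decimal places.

w1 = Sv₀ = (5·1 + (-3)·1 + (-1)·1; (-3)·1 + 6·1 + (-1)·1; (-1)·1 + (-1)·1 + 6·1) = (1, 2, 4)
w2 = Sw1 = (5·1 + (-3)·2 + (-1)·4; (-3)·1 + 6·2 + (-1)·4; (-1)·1 + (-1)·2 + 6·4) = (-5, 5, 21)
Sw2 = (-61, 24, 126)
w2·Sw2 = (-5)·(-61) + 5·24 + 21·126 = 3071; w2·w2 = (-5)·(-5) + 5·5 + 21·21 = 491
λ ≈ 3071/491 = 6.2546

λ ≈ 6.2546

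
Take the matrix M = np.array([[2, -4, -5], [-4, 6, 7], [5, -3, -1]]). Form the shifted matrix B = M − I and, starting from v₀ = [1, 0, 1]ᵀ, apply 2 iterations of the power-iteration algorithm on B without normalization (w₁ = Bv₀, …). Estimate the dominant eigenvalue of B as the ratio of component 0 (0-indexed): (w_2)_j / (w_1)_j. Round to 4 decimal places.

7.7500

B = M − I has rows (1, -4, -5); (-4, 5, 7); (5, -3, -2)
w1 = Bv₀ = (1·1 + (-4)·0 + (-5)·1; (-4)·1 + 5·0 + 7·1; 5·1 + (-3)·0 + (-2)·1) = (-4, 3, 3)
w2 = Bw1 = (1·(-4) + (-4)·3 + (-5)·3; (-4)·(-4) + 5·3 + 7·3; 5·(-4) + (-3)·3 + (-2)·3) = (-31, 52, -35)
Ratio: -31/-4 = 7.7500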